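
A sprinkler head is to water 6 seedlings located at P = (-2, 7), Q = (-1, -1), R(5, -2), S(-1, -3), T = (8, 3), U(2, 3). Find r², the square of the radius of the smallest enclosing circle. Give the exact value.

The minimum enclosing circle of a finite set is fixed by two of the points (as a diameter) or three (as a circumcircle).
The minimum enclosing circle is determined by three boundary points: P, S, T.
Their circumcentre is (1.9375, 2.34375) with r² = 37.1845703125.
The farthest remaining point R is at distance² 28.2470703125 ≤ 37.1845703125.

37.1845703125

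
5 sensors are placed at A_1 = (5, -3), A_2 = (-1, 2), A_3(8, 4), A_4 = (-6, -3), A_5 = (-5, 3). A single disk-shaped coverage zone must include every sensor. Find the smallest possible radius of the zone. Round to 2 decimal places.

The minimum enclosing circle of a finite set is fixed by two of the points (as a diameter) or three (as a circumcircle).
The farthest pair is A_3–A_4 with squared distance 245. The circle on this segment as diameter has centre (1, 0.5) and r² = 245/4 = 61.25.
Check A_1: distance² to centre = 28.25 ≤ 61.25, so it lies inside.
All remaining points lie in this disk, and no smaller disk contains both endpoints, so this is the minimum enclosing circle.
r = √(61.25) ≈ 7.83.

7.83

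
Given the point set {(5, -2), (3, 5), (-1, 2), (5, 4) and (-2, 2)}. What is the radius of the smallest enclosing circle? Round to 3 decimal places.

4.192

By Welzl's lemma the MEC is supported by two points (diametrically opposite) or three points (on a circumcircle).
The minimum enclosing circle is determined by three boundary points: (5, -2), (5, 4), (-2, 2).
Their circumcentre is (29/14, 1) with r² = 3445/196.
The farthest remaining point (3, 5) is at distance² 3305/196 ≤ 3445/196.
r = √(3445/196) ≈ 4.192.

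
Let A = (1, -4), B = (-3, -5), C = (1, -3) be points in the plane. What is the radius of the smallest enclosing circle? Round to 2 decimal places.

2.24

Side lengths²: AB² = 17, AC² = 1, BC² = 20.
Since BC² = 20 ≥ 17 + 1 = 18, the angle opposite BC is not acute, so the smallest enclosing circle has BC as diameter.
Centre = midpoint of BC = (-1, -4), r² = 20/4 = 5.
r = √5 ≈ 2.24.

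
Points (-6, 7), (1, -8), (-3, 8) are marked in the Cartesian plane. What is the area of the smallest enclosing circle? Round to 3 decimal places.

216.472

Call the three points A, B, C in the order given.
Side lengths²: AB² = 274, AC² = 10, BC² = 272.
Since AB² = 274 < 272 + 10 = 282, the triangle is acute, so the smallest enclosing circle is the circumcircle.
Circumcentre = (-25/13, -3/13), r² = 11645/169.
Area = π·r² = π·11645/169 ≈ 216.472.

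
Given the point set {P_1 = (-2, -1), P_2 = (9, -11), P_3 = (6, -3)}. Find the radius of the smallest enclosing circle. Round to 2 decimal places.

Side lengths²: P_1P_2² = 221, P_1P_3² = 68, P_2P_3² = 73.
Since P_1P_2² = 221 ≥ 73 + 68 = 141, the angle opposite P_1P_2 is not acute, so the smallest enclosing circle has P_1P_2 as diameter.
Centre = midpoint of P_1P_2 = (3.5, -6), r² = 221/4 = 55.25.
r = √(55.25) ≈ 7.43.

7.43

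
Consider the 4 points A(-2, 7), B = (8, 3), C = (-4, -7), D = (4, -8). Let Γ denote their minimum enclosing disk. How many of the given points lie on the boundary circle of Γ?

A smallest enclosing disk is always determined by at most three of the input points on its boundary.
The minimum enclosing circle is determined by three boundary points: A, C, D.
Their circumcentre is (33/38, -21/38) with r² = 47125/722.
The farthest remaining point B is at distance² 45833/722 ≤ 47125/722.
The points at distance exactly r from the centre are A, C, D — 3 points.

3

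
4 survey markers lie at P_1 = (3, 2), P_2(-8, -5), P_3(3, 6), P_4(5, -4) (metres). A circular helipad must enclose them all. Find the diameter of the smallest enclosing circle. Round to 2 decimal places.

15.67

The minimum enclosing circle is determined by three boundary points: P_2, P_3, P_4.
Their circumcentre is (-11/6, -1/6) with r² = 1105/18.
The farthest remaining point P_1 is at distance² 505/18 ≤ 1105/18.
Diameter = 2r = 2√(1105/18) ≈ 15.67.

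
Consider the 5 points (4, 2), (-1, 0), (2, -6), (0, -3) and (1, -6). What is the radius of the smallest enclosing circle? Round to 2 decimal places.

4.27

A smallest enclosing disk is always determined by at most three of the input points on its boundary.
The farthest pair is (4, 2)–(1, -6) with squared distance 73. The circle on this segment as diameter has centre (2.5, -2) and r² = 73/4 = 18.25.
Check (-1, 0): distance² to centre = 16.25 ≤ 18.25, so it lies inside.
All remaining points lie in this disk, and no smaller disk contains both endpoints, so this is the minimum enclosing circle.
r = √(18.25) ≈ 4.27.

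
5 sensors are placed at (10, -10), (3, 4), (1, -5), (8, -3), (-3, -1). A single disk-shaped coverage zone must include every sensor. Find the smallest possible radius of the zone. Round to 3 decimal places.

By Welzl's lemma the MEC is supported by two points (diametrically opposite) or three points (on a circumcircle).
The minimum enclosing circle is determined by three boundary points: (10, -10), (3, 4), (-3, -1).
Their circumcentre is (155/34, -135/34) with r² = 38125/578.
The farthest remaining point (1, -5) is at distance² 7933/578 ≤ 38125/578.
r = √(38125/578) ≈ 8.122.

8.122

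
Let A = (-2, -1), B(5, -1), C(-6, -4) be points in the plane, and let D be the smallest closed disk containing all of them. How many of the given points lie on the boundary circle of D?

Side lengths²: AB² = 49, AC² = 25, BC² = 130.
Since BC² = 130 ≥ 49 + 25 = 74, the angle opposite BC is not acute, so the smallest enclosing circle has BC as diameter.
Centre = midpoint of BC = (-0.5, -2.5), r² = 130/4 = 32.5.
The points at distance exactly r from the centre are B, C — 2 points.

2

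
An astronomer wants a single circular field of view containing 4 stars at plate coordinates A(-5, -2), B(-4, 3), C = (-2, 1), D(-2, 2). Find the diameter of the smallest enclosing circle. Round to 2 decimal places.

The minimum enclosing circle of a finite set is fixed by two of the points (as a diameter) or three (as a circumcircle).
The minimum enclosing circle is determined by three boundary points: A, B, D.
Their circumcentre is (-89/22, 9/22) with r² = 1625/242.
The farthest remaining point C is at distance² 1097/242 ≤ 1625/242.
Diameter = 2r = 2√(1625/242) ≈ 5.18.

5.18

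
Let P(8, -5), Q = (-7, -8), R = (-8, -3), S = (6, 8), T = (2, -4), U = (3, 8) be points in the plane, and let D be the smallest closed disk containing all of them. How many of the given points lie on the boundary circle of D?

By Welzl's lemma the MEC is supported by two points (diametrically opposite) or three points (on a circumcircle).
The farthest pair is Q–S with squared distance 425. The circle on this segment as diameter has centre (-0.5, 0) and r² = 425/4 = 106.25.
Check P: distance² to centre = 97.25 ≤ 106.25, so it lies inside.
All remaining points lie in this disk, and no smaller disk contains both endpoints, so this is the minimum enclosing circle.
The points at distance exactly r from the centre are Q, S — 2 points.

2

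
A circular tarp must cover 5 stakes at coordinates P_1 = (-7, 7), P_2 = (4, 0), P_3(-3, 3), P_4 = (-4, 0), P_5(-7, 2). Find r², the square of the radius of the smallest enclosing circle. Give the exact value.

A smallest enclosing disk is always determined by at most three of the input points on its boundary.
The farthest pair is P_1–P_2 with squared distance 170. The circle on this segment as diameter has centre (-1.5, 3.5) and r² = 170/4 = 42.5.
Check P_3: distance² to centre = 2.5 ≤ 42.5, so it lies inside.
All remaining points lie in this disk, and no smaller disk contains both endpoints, so this is the minimum enclosing circle.

42.5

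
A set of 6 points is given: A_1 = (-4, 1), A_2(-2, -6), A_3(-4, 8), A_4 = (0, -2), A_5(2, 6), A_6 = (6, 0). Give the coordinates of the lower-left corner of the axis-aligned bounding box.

x-range [-4, 6], y-range [-6, 8].
The lower-left corner is (-4, -6).

(-4, -6)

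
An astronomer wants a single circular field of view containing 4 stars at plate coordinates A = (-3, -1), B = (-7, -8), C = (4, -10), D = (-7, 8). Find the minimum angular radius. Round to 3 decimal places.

The minimum enclosing circle of a finite set is fixed by two of the points (as a diameter) or three (as a circumcircle).
The farthest pair is C–D with squared distance 445. The circle on this segment as diameter has centre (-1.5, -1) and r² = 445/4 = 111.25.
Check A: distance² to centre = 2.25 ≤ 111.25, so it lies inside.
All remaining points lie in this disk, and no smaller disk contains both endpoints, so this is the minimum enclosing circle.
r = √(111.25) ≈ 10.548.

10.548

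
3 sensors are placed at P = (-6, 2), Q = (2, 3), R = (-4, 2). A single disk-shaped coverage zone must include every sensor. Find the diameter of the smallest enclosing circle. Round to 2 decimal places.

8.06

Side lengths²: PQ² = 65, PR² = 4, QR² = 37.
Since PQ² = 65 ≥ 37 + 4 = 41, the angle opposite PQ is not acute, so the smallest enclosing circle has PQ as diameter.
Centre = midpoint of PQ = (-2, 2.5), r² = 65/4 = 16.25.
Diameter = 2r = 2√(16.25) ≈ 8.06.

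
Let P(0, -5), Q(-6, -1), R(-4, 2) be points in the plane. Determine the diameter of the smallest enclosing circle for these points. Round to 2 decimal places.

Side lengths²: PQ² = 52, PR² = 65, QR² = 13.
Since PR² = 65 ≥ 52 + 13 = 65, the angle opposite PR is not acute, so the smallest enclosing circle has PR as diameter.
Centre = midpoint of PR = (-2, -1.5), r² = 65/4 = 16.25.
Diameter = 2r = 2√(16.25) ≈ 8.06.

8.06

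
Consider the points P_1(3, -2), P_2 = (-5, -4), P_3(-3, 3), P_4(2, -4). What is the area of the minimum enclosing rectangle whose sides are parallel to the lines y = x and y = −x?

60

In coordinates u = x + y, v = x − y the rectangle is axis-aligned; the map (x,y)→(u,v) scales areas by 2.
u-values: 1, -9, 0, -2; range = 1 − (-9) = 10.
v-values: 5, -1, -6, 6; range = 6 − (-6) = 12.
Area = (10 × 12) / 2 = 60.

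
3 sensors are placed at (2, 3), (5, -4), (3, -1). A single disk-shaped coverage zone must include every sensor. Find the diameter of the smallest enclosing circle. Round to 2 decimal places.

Call the three points A, B, C in the order given.
Side lengths²: AB² = 58, AC² = 17, BC² = 13.
Since AB² = 58 ≥ 17 + 13 = 30, the angle opposite AB is not acute, so the smallest enclosing circle has AB as diameter.
Centre = midpoint of AB = (3.5, -0.5), r² = 58/4 = 14.5.
Diameter = 2r = 2√(14.5) ≈ 7.62.

7.62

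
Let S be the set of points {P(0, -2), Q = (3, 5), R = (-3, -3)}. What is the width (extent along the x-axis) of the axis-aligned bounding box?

6

max x = 3, min x = -3, so width = 6.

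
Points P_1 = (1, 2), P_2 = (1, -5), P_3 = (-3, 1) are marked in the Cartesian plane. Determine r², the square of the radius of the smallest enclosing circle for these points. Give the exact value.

13.8125

Side lengths²: P_1P_2² = 49, P_1P_3² = 17, P_2P_3² = 52.
Since P_2P_3² = 52 < 49 + 17 = 66, the triangle is acute, so the smallest enclosing circle is the circumcircle.
Circumcentre = (-0.25, -1.5), r² = 13.8125.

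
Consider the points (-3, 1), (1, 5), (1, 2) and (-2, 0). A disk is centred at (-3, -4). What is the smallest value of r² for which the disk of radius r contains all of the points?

The required radius is the distance from (-3, -4) to the farthest point.
Squared distances: 25, 97, 52, 17.
Maximum is 97, attained at (1, 5).

97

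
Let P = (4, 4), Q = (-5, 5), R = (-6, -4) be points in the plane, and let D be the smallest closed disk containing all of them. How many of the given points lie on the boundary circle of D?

Side lengths²: PQ² = 82, PR² = 164, QR² = 82.
Since PR² = 164 ≥ 82 + 82 = 164, the angle opposite PR is not acute, so the smallest enclosing circle has PR as diameter.
Centre = midpoint of PR = (-1, 0), r² = 164/4 = 41.
The points at distance exactly r from the centre are P, Q, R — 3 points.

3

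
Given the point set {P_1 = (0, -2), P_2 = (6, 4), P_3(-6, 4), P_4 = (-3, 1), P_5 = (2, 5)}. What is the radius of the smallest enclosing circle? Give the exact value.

A smallest enclosing disk is always determined by at most three of the input points on its boundary.
The farthest pair is P_2–P_3 with squared distance 144. The circle on this segment as diameter has centre (0, 4) and r² = 144/4 = 36.
Check P_1: distance² to centre = 36 ≤ 36, so it lies inside.
All remaining points lie in this disk, and no smaller disk contains both endpoints, so this is the minimum enclosing circle.
r = √36 = 6.

6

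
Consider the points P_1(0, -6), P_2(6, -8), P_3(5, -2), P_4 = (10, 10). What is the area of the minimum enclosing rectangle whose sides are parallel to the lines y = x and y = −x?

In coordinates u = x + y, v = x − y the rectangle is axis-aligned; the map (x,y)→(u,v) scales areas by 2.
u-values: -6, -2, 3, 20; range = 20 − (-6) = 26.
v-values: 6, 14, 7, 0; range = 14 − 0 = 14.
Area = (26 × 14) / 2 = 182.

182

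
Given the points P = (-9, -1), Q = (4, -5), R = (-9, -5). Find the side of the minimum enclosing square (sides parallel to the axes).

The bounding box has width 13 and height 4.
An axis-aligned square enclosing the set must have side ≥ max(width, height).
So the minimum side is max(13, 4) = 13.

13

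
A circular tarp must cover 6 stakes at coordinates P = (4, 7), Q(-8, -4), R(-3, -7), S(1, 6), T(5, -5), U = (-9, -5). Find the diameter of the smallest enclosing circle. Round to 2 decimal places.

17.75

By Welzl's lemma the MEC is supported by two points (diametrically opposite) or three points (on a circumcircle).
The minimum enclosing circle is determined by three boundary points: P, T, U.
Their circumcentre is (-2, 11/24) with r² = 45385/576.
The farthest remaining point R is at distance² 32617/576 ≤ 45385/576.
Diameter = 2r = 2√(45385/576) ≈ 17.75.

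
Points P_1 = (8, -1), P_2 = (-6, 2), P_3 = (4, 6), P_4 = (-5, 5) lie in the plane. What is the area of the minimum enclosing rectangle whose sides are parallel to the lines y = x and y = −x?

In coordinates u = x + y, v = x − y the rectangle is axis-aligned; the map (x,y)→(u,v) scales areas by 2.
u-values: 7, -4, 10, 0; range = 10 − (-4) = 14.
v-values: 9, -8, -2, -10; range = 9 − (-10) = 19.
Area = (14 × 19) / 2 = 133.

133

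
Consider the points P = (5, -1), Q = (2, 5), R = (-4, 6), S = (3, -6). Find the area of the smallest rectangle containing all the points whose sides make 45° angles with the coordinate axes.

95

In coordinates u = x + y, v = x − y the rectangle is axis-aligned; the map (x,y)→(u,v) scales areas by 2.
u-values: 4, 7, 2, -3; range = 7 − (-3) = 10.
v-values: 6, -3, -10, 9; range = 9 − (-10) = 19.
Area = (10 × 19) / 2 = 95.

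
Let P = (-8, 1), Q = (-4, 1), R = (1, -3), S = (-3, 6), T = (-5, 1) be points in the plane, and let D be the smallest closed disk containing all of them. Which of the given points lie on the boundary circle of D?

P, R, S

A smallest enclosing disk is always determined by at most three of the input points on its boundary.
The minimum enclosing circle is determined by three boundary points: P, R, S.
Their circumcentre is (-71/26, 19/26) with r² = 9409/338.
The farthest remaining point T is at distance² 1765/338 ≤ 9409/338.
The points at distance exactly r from the centre are P, R, S — 3 points.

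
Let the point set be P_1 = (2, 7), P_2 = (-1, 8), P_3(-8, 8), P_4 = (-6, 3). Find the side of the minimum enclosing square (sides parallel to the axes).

10

The bounding box has width 10 and height 5.
An axis-aligned square enclosing the set must have side ≥ max(width, height).
So the minimum side is max(10, 5) = 10.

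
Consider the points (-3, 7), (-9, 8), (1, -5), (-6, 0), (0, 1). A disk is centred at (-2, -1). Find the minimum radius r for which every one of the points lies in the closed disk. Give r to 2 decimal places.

The required radius is the distance from (-2, -1) to the farthest point.
Squared distances: 65, 130, 25, 17, 8.
Maximum is 130, attained at (-9, 8).
r = √130 ≈ 11.40.

11.40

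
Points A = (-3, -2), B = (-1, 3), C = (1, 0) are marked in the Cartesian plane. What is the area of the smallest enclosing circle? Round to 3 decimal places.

23.132

Side lengths²: AB² = 29, AC² = 20, BC² = 13.
Since AB² = 29 < 20 + 13 = 33, the triangle is acute, so the smallest enclosing circle is the circumcircle.
Circumcentre = (-1.6875, 0.375), r² = 7.36328125.
Area = π·r² = π·7.36328125 ≈ 23.132.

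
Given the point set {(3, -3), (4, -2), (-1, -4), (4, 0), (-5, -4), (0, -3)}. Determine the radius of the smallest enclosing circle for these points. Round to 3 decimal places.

4.924

By Welzl's lemma the MEC is supported by two points (diametrically opposite) or three points (on a circumcircle).
The farthest pair is (4, 0)–(-5, -4) with squared distance 97. The circle on this segment as diameter has centre (-0.5, -2) and r² = 97/4 = 24.25.
Check (3, -3): distance² to centre = 13.25 ≤ 24.25, so it lies inside.
All remaining points lie in this disk, and no smaller disk contains both endpoints, so this is the minimum enclosing circle.
r = √(24.25) ≈ 4.924.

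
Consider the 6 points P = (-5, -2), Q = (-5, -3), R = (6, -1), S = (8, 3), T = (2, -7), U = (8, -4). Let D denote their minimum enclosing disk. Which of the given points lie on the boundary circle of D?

Q, S, U

By Welzl's lemma the MEC is supported by two points (diametrically opposite) or three points (on a circumcircle).
The minimum enclosing circle is determined by three boundary points: Q, S, U.
Their circumcentre is (45/26, -0.5) with r² = 17425/338.
The farthest remaining point P is at distance² 16073/338 ≤ 17425/338.
The points at distance exactly r from the centre are Q, S, U — 3 points.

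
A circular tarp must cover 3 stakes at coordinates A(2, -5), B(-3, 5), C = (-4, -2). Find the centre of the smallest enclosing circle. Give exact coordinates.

Side lengths²: AB² = 125, AC² = 45, BC² = 50.
Since AB² = 125 ≥ 50 + 45 = 95, the angle opposite AB is not acute, so the smallest enclosing circle has AB as diameter.
Centre = midpoint of AB = (-0.5, 0), r² = 125/4 = 31.25.
Centre = (-0.5, 0).

(-0.5, 0)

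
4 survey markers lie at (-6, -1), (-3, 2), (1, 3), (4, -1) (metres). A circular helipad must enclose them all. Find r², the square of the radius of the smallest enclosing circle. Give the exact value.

By Welzl's lemma the MEC is supported by two points (diametrically opposite) or three points (on a circumcircle).
The farthest pair is (-6, -1)–(4, -1) with squared distance 100. The circle on this segment as diameter has centre (-1, -1) and r² = 100/4 = 25.
Check (-3, 2): distance² to centre = 13 ≤ 25, so it lies inside.
All remaining points lie in this disk, and no smaller disk contains both endpoints, so this is the minimum enclosing circle.

25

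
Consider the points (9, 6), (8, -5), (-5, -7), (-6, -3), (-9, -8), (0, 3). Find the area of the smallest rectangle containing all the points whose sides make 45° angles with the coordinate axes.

256

In coordinates u = x + y, v = x − y the rectangle is axis-aligned; the map (x,y)→(u,v) scales areas by 2.
u-values: 15, 3, -12, -9, -17, 3; range = 15 − (-17) = 32.
v-values: 3, 13, 2, -3, -1, -3; range = 13 − (-3) = 16.
Area = (32 × 16) / 2 = 256.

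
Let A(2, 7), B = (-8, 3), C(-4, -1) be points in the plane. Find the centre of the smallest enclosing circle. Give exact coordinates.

Side lengths²: AB² = 116, AC² = 100, BC² = 32.
Since AB² = 116 < 100 + 32 = 132, the triangle is acute, so the smallest enclosing circle is the circumcircle.
Circumcentre = (-19/7, 30/7), r² = 1450/49.
Centre = (-19/7, 30/7).

(-19/7, 30/7)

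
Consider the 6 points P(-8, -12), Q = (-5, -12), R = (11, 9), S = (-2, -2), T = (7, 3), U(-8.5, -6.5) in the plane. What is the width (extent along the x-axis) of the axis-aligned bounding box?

max x = 11, min x = -8.5, so width = 19.5.

19.5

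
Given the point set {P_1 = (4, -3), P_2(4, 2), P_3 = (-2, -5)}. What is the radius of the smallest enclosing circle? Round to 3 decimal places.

Side lengths²: P_1P_2² = 25, P_1P_3² = 40, P_2P_3² = 85.
Since P_2P_3² = 85 ≥ 40 + 25 = 65, the angle opposite P_2P_3 is not acute, so the smallest enclosing circle has P_2P_3 as diameter.
Centre = midpoint of P_2P_3 = (1, -1.5), r² = 85/4 = 21.25.
r = √(21.25) ≈ 4.610.

4.610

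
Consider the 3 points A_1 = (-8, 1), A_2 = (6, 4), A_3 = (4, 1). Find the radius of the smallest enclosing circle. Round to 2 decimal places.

Side lengths²: A_1A_2² = 205, A_1A_3² = 144, A_2A_3² = 13.
Since A_1A_2² = 205 ≥ 144 + 13 = 157, the angle opposite A_1A_2 is not acute, so the smallest enclosing circle has A_1A_2 as diameter.
Centre = midpoint of A_1A_2 = (-1, 2.5), r² = 205/4 = 51.25.
r = √(51.25) ≈ 7.16.

7.16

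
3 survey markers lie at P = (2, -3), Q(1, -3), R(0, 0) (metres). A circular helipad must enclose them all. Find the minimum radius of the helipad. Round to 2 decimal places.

1.80

Side lengths²: PQ² = 1, PR² = 13, QR² = 10.
Since PR² = 13 ≥ 10 + 1 = 11, the angle opposite PR is not acute, so the smallest enclosing circle has PR as diameter.
Centre = midpoint of PR = (1, -1.5), r² = 13/4 = 3.25.
r = √(3.25) ≈ 1.80.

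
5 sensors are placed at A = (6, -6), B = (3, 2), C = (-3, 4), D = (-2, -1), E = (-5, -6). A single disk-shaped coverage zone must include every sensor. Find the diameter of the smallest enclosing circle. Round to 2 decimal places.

13.72

The minimum enclosing circle of a finite set is fixed by two of the points (as a diameter) or three (as a circumcircle).
The minimum enclosing circle is determined by three boundary points: A, C, E.
Their circumcentre is (0.5, -1.9) with r² = 47.06.
The farthest remaining point B is at distance² 21.46 ≤ 47.06.
Diameter = 2r = 2√(47.06) ≈ 13.72.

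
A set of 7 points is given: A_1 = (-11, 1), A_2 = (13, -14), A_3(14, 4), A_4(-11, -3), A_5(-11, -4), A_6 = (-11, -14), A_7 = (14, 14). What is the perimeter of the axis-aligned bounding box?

Width = max x − min x = 14 − (-11) = 25.
Height = max y − min y = 14 − (-14) = 28.
Perimeter = 2(25 + 28) = 106.

106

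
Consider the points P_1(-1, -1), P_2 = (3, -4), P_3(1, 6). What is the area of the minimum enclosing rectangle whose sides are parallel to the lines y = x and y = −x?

In coordinates u = x + y, v = x − y the rectangle is axis-aligned; the map (x,y)→(u,v) scales areas by 2.
u-values: -2, -1, 7; range = 7 − (-2) = 9.
v-values: 0, 7, -5; range = 7 − (-5) = 12.
Area = (9 × 12) / 2 = 54.

54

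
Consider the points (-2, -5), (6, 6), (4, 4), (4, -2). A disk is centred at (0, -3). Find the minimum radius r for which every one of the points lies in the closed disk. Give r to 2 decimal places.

10.82

The required radius is the distance from (0, -3) to the farthest point.
Squared distances: 8, 117, 65, 17.
Maximum is 117, attained at (6, 6).
r = √117 ≈ 10.82.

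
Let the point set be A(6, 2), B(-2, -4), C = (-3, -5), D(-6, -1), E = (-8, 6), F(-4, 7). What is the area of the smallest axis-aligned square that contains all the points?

196

The bounding box has width 14 and height 12.
An axis-aligned square enclosing the set must have side ≥ max(width, height).
So the minimum side is max(14, 12) = 14.
Area = 14² = 196.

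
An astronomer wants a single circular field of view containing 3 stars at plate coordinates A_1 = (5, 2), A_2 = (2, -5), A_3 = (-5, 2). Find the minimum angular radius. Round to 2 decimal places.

Side lengths²: A_1A_2² = 58, A_1A_3² = 100, A_2A_3² = 98.
Since A_1A_3² = 100 < 98 + 58 = 156, the triangle is acute, so the smallest enclosing circle is the circumcircle.
Circumcentre = (0, 0), r² = 29.
r = √29 ≈ 5.39.

5.39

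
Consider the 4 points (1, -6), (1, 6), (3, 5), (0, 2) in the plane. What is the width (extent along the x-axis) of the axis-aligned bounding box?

3

max x = 3, min x = 0, so width = 3.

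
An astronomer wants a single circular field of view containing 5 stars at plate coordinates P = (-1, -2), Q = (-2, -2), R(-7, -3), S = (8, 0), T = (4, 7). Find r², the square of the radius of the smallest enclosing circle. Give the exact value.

The minimum enclosing circle of a finite set is fixed by two of the points (as a diameter) or three (as a circumcircle).
The minimum enclosing circle is determined by three boundary points: R, S, T.
Their circumcentre is (1/6, 1/6) with r² = 1105/18.
The farthest remaining point Q is at distance² 169/18 ≤ 1105/18.

1105/18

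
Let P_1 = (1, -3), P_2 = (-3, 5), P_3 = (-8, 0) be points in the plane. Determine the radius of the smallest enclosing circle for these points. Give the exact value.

Side lengths²: P_1P_2² = 80, P_1P_3² = 90, P_2P_3² = 50.
Since P_1P_3² = 90 < 80 + 50 = 130, the triangle is acute, so the smallest enclosing circle is the circumcircle.
Circumcentre = (-3, 0), r² = 25.
r = √25 = 5.

5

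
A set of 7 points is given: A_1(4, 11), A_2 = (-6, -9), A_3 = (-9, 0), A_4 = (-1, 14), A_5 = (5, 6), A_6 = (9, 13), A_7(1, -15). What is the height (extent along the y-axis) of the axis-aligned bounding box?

29

max y = 14, min y = -15, so height = 29.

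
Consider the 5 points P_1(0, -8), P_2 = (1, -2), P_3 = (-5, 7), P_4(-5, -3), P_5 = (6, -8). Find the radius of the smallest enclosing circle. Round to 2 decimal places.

9.30

The minimum enclosing circle of a finite set is fixed by two of the points (as a diameter) or three (as a circumcircle).
The farthest pair is P_3–P_5 with squared distance 346. The circle on this segment as diameter has centre (0.5, -0.5) and r² = 346/4 = 86.5.
Check P_1: distance² to centre = 56.5 ≤ 86.5, so it lies inside.
All remaining points lie in this disk, and no smaller disk contains both endpoints, so this is the minimum enclosing circle.
r = √(86.5) ≈ 9.30.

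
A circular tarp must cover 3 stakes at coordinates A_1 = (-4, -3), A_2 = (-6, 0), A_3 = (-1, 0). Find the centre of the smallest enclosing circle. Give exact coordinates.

Side lengths²: A_1A_2² = 13, A_1A_3² = 18, A_2A_3² = 25.
Since A_2A_3² = 25 < 18 + 13 = 31, the triangle is acute, so the smallest enclosing circle is the circumcircle.
Circumcentre = (-3.5, -0.5), r² = 6.5.
Centre = (-3.5, -0.5).

(-3.5, -0.5)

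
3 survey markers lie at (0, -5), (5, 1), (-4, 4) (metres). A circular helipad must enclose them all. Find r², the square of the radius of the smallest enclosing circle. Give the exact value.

Call the three points A, B, C in the order given.
Side lengths²: AB² = 61, AC² = 97, BC² = 90.
Since AC² = 97 < 90 + 61 = 151, the triangle is acute, so the smallest enclosing circle is the circumcircle.
Circumcentre = (-11/46, 13/46), r² = 29585/1058.

29585/1058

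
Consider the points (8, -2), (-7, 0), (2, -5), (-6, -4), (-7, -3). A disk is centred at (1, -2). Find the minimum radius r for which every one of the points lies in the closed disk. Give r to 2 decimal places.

8.25

The required radius is the distance from (1, -2) to the farthest point.
Squared distances: 49, 68, 10, 53, 65.
Maximum is 68, attained at (-7, 0).
r = √68 ≈ 8.25.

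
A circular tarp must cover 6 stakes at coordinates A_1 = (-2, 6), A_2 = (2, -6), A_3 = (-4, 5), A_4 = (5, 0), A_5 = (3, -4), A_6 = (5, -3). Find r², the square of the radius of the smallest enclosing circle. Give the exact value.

The minimum enclosing circle of a finite set is fixed by two of the points (as a diameter) or three (as a circumcircle).
The minimum enclosing circle is determined by three boundary points: A_1, A_2, A_3.
Their circumcentre is (-3/14, -1/14) with r² = 3925/98.
The farthest remaining point A_6 is at distance² 3505/98 ≤ 3925/98.

3925/98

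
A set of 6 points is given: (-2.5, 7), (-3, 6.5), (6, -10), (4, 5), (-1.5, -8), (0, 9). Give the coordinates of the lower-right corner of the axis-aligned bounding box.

x-range [-3, 6], y-range [-10, 9].
The lower-right corner is (6, -10).

(6, -10)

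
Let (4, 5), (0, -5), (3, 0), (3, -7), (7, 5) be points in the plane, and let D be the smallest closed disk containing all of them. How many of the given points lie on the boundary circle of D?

The minimum enclosing circle of a finite set is fixed by two of the points (as a diameter) or three (as a circumcircle).
The minimum enclosing circle is determined by three boundary points: (0, -5), (3, -7), (7, 5).
Their circumcentre is (107/22, -21/22) with r² = 9685/242.
The farthest remaining point (4, 5) is at distance² 8761/242 ≤ 9685/242.
The points at distance exactly r from the centre are (0, -5), (3, -7), (7, 5) — 3 points.

3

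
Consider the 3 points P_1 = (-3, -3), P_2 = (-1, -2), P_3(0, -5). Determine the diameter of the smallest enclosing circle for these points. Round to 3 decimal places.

3.642

Side lengths²: P_1P_2² = 5, P_1P_3² = 13, P_2P_3² = 10.
Since P_1P_3² = 13 < 10 + 5 = 15, the triangle is acute, so the smallest enclosing circle is the circumcircle.
Circumcentre = (-19/14, -53/14), r² = 325/98.
Diameter = 2r = 2√(325/98) ≈ 3.642.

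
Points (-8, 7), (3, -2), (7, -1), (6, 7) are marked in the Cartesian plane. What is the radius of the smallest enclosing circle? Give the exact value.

The farthest pair is (-8, 7)–(7, -1) with squared distance 289. The circle on this segment as diameter has centre (-0.5, 3) and r² = 289/4 = 72.25.
Check (3, -2): distance² to centre = 37.25 ≤ 72.25, so it lies inside.
All remaining points lie in this disk, and no smaller disk contains both endpoints, so this is the minimum enclosing circle.
r = √(72.25) = 8.5.

8.5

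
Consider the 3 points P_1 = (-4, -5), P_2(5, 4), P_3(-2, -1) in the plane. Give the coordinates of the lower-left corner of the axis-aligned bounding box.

x-range [-4, 5], y-range [-5, 4].
The lower-left corner is (-4, -5).

(-4, -5)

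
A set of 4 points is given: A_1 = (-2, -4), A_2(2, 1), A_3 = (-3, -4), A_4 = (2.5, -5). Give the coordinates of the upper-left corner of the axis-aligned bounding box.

(-3, 1)

x-range [-3, 2.5], y-range [-5, 1].
The upper-left corner is (-3, 1).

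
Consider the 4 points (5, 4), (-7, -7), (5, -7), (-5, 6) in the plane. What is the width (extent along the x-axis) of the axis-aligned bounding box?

12

max x = 5, min x = -7, so width = 12.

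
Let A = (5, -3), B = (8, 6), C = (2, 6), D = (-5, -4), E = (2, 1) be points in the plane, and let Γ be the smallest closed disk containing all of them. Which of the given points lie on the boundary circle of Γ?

B, D

The farthest pair is B–D with squared distance 269. The circle on this segment as diameter has centre (1.5, 1) and r² = 269/4 = 67.25.
Check A: distance² to centre = 28.25 ≤ 67.25, so it lies inside.
All remaining points lie in this disk, and no smaller disk contains both endpoints, so this is the minimum enclosing circle.
The points at distance exactly r from the centre are B, D — 2 points.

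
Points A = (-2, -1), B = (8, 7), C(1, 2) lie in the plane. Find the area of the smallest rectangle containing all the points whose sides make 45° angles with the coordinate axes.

18

In coordinates u = x + y, v = x − y the rectangle is axis-aligned; the map (x,y)→(u,v) scales areas by 2.
u-values: -3, 15, 3; range = 15 − (-3) = 18.
v-values: -1, 1, -1; range = 1 − (-1) = 2.
Area = (18 × 2) / 2 = 18.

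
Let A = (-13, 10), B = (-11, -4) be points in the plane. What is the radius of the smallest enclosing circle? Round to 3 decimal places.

7.071

The smallest circle enclosing two points has them as diameter endpoints.
Centre = midpoint = (-12, 3); r² = |AB|²/4 = 200/4 = 50.
r = √50 ≈ 7.071.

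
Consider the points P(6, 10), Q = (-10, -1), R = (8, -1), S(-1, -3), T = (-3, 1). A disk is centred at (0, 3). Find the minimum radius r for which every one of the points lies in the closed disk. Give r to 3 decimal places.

The required radius is the distance from (0, 3) to the farthest point.
Squared distances: 85, 116, 80, 37, 13.
Maximum is 116, attained at Q.
r = √116 ≈ 10.770.

10.770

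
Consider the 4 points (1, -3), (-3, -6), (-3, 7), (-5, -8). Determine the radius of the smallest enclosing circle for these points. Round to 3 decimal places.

7.566

A smallest enclosing disk is always determined by at most three of the input points on its boundary.
The farthest pair is (-3, 7)–(-5, -8) with squared distance 229. The circle on this segment as diameter has centre (-4, -0.5) and r² = 229/4 = 57.25.
Check (1, -3): distance² to centre = 31.25 ≤ 57.25, so it lies inside.
All remaining points lie in this disk, and no smaller disk contains both endpoints, so this is the minimum enclosing circle.
r = √(57.25) ≈ 7.566.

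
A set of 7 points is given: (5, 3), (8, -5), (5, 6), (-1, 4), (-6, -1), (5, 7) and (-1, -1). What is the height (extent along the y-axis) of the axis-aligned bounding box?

max y = 7, min y = -5, so height = 12.

12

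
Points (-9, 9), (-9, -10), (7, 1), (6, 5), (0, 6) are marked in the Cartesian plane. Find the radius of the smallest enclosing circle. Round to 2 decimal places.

10.98

By Welzl's lemma the MEC is supported by two points (diametrically opposite) or three points (on a circumcircle).
The minimum enclosing circle is determined by three boundary points: (-9, 9), (-9, -10), (6, 5).
Their circumcentre is (-3.5, -0.5) with r² = 120.5.
The farthest remaining point (7, 1) is at distance² 112.5 ≤ 120.5.
r = √(120.5) ≈ 10.98.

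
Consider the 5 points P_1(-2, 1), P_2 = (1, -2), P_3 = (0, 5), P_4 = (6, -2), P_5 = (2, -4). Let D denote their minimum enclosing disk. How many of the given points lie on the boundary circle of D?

The minimum enclosing circle is determined by three boundary points: P_3, P_4, P_5.
Their circumcentre is (2.125, 0.75) with r² = 22.578125.
The farthest remaining point P_1 is at distance² 17.078125 ≤ 22.578125.
The points at distance exactly r from the centre are P_3, P_4, P_5 — 3 points.

3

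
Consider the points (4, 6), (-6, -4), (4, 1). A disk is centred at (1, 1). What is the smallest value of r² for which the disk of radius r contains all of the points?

74

The required radius is the distance from (1, 1) to the farthest point.
Squared distances: 34, 74, 9.
Maximum is 74, attained at (-6, -4).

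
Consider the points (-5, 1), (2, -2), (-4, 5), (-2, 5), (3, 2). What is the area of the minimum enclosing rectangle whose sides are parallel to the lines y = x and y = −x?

In coordinates u = x + y, v = x − y the rectangle is axis-aligned; the map (x,y)→(u,v) scales areas by 2.
u-values: -4, 0, 1, 3, 5; range = 5 − (-4) = 9.
v-values: -6, 4, -9, -7, 1; range = 4 − (-9) = 13.
Area = (9 × 13) / 2 = 58.5.

58.5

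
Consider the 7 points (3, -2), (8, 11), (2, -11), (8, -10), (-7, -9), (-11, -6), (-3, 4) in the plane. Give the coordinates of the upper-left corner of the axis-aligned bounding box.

(-11, 11)

x-range [-11, 8], y-range [-11, 11].
The upper-left corner is (-11, 11).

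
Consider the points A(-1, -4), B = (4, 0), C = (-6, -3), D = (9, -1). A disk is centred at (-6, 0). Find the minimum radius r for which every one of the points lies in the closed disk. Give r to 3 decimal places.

15.033

The required radius is the distance from (-6, 0) to the farthest point.
Squared distances: 41, 100, 9, 226.
Maximum is 226, attained at D.
r = √226 ≈ 15.033.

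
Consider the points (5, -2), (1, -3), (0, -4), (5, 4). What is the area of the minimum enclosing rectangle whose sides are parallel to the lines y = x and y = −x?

In coordinates u = x + y, v = x − y the rectangle is axis-aligned; the map (x,y)→(u,v) scales areas by 2.
u-values: 3, -2, -4, 9; range = 9 − (-4) = 13.
v-values: 7, 4, 4, 1; range = 7 − 1 = 6.
Area = (13 × 6) / 2 = 39.

39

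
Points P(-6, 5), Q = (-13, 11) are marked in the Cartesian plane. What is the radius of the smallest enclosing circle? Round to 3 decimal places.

4.610

The smallest circle enclosing two points has them as diameter endpoints.
Centre = midpoint = (-9.5, 8); r² = |PQ|²/4 = 85/4 = 21.25.
r = √(21.25) ≈ 4.610.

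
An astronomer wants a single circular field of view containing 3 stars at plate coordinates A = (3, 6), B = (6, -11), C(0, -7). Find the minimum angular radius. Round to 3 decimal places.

8.631

Side lengths²: AB² = 298, AC² = 178, BC² = 52.
Since AB² = 298 ≥ 178 + 52 = 230, the angle opposite AB is not acute, so the smallest enclosing circle has AB as diameter.
Centre = midpoint of AB = (4.5, -2.5), r² = 298/4 = 74.5.
r = √(74.5) ≈ 8.631.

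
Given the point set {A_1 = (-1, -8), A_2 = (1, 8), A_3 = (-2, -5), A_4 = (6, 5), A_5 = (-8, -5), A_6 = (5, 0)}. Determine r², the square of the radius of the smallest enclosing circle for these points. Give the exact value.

74

The minimum enclosing circle of a finite set is fixed by two of the points (as a diameter) or three (as a circumcircle).
The farthest pair is A_4–A_5 with squared distance 296. The circle on this segment as diameter has centre (-1, 0) and r² = 296/4 = 74.
Check A_1: distance² to centre = 64 ≤ 74, so it lies inside.
All remaining points lie in this disk, and no smaller disk contains both endpoints, so this is the minimum enclosing circle.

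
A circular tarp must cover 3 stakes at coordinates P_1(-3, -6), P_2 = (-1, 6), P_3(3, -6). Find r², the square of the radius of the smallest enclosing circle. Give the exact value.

370/9

Side lengths²: P_1P_2² = 148, P_1P_3² = 36, P_2P_3² = 160.
Since P_2P_3² = 160 < 148 + 36 = 184, the triangle is acute, so the smallest enclosing circle is the circumcircle.
Circumcentre = (0, -1/3), r² = 370/9.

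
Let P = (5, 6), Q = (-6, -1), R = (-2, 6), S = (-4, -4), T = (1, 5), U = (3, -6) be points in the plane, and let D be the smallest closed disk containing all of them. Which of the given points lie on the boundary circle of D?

A smallest enclosing disk is always determined by at most three of the input points on its boundary.
The minimum enclosing circle is determined by three boundary points: P, Q, U.
Their circumcentre is (44/59, 32/59) with r² = 166685/3481.
The farthest remaining point S is at distance² 150224/3481 ≤ 166685/3481.
The points at distance exactly r from the centre are P, Q, U — 3 points.

P, Q, U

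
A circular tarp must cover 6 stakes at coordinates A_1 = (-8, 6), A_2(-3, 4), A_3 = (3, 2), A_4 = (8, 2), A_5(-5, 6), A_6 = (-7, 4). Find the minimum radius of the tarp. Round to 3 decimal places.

8.246

By Welzl's lemma the MEC is supported by two points (diametrically opposite) or three points (on a circumcircle).
The farthest pair is A_1–A_4 with squared distance 272. The circle on this segment as diameter has centre (0, 4) and r² = 272/4 = 68.
Check A_2: distance² to centre = 9 ≤ 68, so it lies inside.
All remaining points lie in this disk, and no smaller disk contains both endpoints, so this is the minimum enclosing circle.
r = √68 ≈ 8.246.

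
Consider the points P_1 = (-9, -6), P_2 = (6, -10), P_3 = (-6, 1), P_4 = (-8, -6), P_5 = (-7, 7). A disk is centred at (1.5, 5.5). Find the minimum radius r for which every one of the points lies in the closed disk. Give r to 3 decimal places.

16.140

The required radius is the distance from (1.5, 5.5) to the farthest point.
Squared distances: 242.5, 260.5, 76.5, 222.5, 74.5.
Maximum is 260.5, attained at P_2.
r = √(260.5) ≈ 16.140.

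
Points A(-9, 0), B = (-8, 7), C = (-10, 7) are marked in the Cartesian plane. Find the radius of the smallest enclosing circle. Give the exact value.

25/7

Side lengths²: AB² = 50, AC² = 50, BC² = 4.
Since AC² = 50 < 50 + 4 = 54, the triangle is acute, so the smallest enclosing circle is the circumcircle.
Circumcentre = (-9, 25/7), r² = 625/49.
r = √(625/49) = 25/7.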